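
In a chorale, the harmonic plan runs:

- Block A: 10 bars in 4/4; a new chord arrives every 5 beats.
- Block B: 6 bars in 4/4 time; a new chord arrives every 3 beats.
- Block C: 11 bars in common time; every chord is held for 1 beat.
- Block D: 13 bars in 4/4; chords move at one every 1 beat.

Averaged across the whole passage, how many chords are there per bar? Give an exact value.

2.8 chords per bar

A: 10 bars of 4 beats is 40 beats; at 5 beats each that's 8 chords.
B: 6 bars of 4 beats is 24 beats; at 3 beats each that's 8 chords.
C: 11 bars of 4 beats is 44 beats; at 1 beat each that's 44 chords.
D: 13 bars of 4 beats is 52 beats; at 1 beat each that's 52 chords.
Overall: 112 chords over 40 bars → 112/40 = 2.8 chords per bar.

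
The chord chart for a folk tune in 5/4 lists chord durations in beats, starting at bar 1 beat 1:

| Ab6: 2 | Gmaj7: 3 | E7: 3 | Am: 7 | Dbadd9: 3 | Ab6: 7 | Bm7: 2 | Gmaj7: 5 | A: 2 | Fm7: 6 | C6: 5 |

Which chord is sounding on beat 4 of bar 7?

A

Beat 4 of bar 7 is beat (7−1)×5 + 4 = 34 overall.
Running totals: Ab6 ends at 2, Gmaj7 ends at 5, E7 ends at 8, Am ends at 15, Dbadd9 ends at 18, Ab6 ends at 25, Bm7 ends at 27, Gmaj7 ends at 32, A ends at 34.
Beat 34 falls within A.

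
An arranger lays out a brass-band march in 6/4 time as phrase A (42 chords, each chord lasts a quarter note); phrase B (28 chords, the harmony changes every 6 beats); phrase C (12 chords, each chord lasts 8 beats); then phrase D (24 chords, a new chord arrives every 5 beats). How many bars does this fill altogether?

A: 42 × 1 = 42 beats = 7 bars.
B: 28 × 6 = 168 beats = 28 bars.
C: 12 × 8 = 96 beats = 16 bars.
D: 24 × 5 = 120 beats = 20 bars.
Total: 7 + 28 + 16 + 20 = 71 bars.

71 bars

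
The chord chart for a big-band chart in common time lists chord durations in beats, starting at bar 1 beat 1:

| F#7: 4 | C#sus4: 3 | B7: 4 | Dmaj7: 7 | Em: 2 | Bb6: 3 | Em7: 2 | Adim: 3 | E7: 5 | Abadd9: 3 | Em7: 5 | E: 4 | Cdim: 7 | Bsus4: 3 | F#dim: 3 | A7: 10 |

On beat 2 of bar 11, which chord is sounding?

E

Beat 2 of bar 11 is beat (11−1)×4 + 2 = 42 overall.
Running totals: F#7 ends at 4, C#sus4 ends at 7, B7 ends at 11, Dmaj7 ends at 18, Em ends at 20, Bb6 ends at 23, Em7 ends at 25, Adim ends at 28, E7 ends at 33, Abadd9 ends at 36, Em7 ends at 41, E ends at 45.
Beat 42 falls within E.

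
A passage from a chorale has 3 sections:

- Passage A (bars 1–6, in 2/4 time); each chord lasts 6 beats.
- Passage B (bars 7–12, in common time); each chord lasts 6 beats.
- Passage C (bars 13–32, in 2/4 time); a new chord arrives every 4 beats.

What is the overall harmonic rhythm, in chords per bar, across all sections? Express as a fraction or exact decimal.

0.5 chords per bar

A: 6 × 2 = 12 beats ÷ 6 = 2 chords.
B: 6 × 4 = 24 beats ÷ 6 = 4 chords.
C: 20 × 2 = 40 beats ÷ 4 = 10 chords.
Overall: 16 chords over 32 bars → 16/32 = 0.5 chords per bar.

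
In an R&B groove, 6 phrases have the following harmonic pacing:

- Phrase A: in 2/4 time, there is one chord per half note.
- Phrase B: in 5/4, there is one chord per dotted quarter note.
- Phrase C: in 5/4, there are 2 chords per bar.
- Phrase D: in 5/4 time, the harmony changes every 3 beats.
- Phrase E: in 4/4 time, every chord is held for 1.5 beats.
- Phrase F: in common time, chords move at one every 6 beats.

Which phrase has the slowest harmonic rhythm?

Phrase F

A: each chord is 2 beats in 2/4, so 1 per bar.
B: each chord is 1.5 beats in 5/4, so 10/3 per bar.
C: each chord is 2.5 beats in 5/4, so 2 per bar.
D: each chord is 3 beats in 5/4, so 5/3 per bar.
E: each chord is 1.5 beats in 4/4, so 8/3 per bar.
F: each chord is 6 beats in 4/4, so 2/3 per bar.
Slowest is F at 2/3 chords/bar.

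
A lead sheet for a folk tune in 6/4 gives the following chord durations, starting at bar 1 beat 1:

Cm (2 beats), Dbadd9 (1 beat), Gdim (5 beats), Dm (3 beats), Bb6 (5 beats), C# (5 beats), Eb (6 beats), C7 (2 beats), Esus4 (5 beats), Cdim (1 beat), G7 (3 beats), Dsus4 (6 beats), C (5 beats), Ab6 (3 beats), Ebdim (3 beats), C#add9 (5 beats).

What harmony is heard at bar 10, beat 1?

Beat 1 of bar 10 is beat (10−1)×6 + 1 = 55 overall.
Running totals: Cm ends at 2, Dbadd9 ends at 3, Gdim ends at 8, Dm ends at 11, Bb6 ends at 16, C# ends at 21, Eb ends at 27, C7 ends at 29, Esus4 ends at 34, Cdim ends at 35, G7 ends at 38, Dsus4 ends at 44, C ends at 49, Ab6 ends at 52, Ebdim ends at 55.
Beat 55 falls within Ebdim.

Ebdim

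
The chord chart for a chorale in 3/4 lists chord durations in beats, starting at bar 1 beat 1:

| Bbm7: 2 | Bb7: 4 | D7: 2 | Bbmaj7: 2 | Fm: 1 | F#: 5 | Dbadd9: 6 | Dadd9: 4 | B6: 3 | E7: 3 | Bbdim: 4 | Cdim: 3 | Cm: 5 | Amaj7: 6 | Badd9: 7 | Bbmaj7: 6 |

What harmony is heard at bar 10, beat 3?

Beat 3 of bar 10 is beat (10−1)×3 + 3 = 30 overall.
Running totals: Bbm7 ends at 2, Bb7 ends at 6, D7 ends at 8, Bbmaj7 ends at 10, Fm ends at 11, F# ends at 16, Dbadd9 ends at 22, Dadd9 ends at 26, B6 ends at 29, E7 ends at 32.
Beat 30 falls within E7.

E7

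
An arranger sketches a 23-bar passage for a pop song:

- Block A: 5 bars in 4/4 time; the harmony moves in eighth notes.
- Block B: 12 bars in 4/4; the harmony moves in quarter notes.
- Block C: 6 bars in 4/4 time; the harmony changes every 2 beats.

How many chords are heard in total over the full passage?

100 chords

A: 5·4 = 20 beats, 20/0.5 = 40 chords.
B: 12·4 = 48 beats, 48/1 = 48 chords.
C: 6·4 = 24 beats, 24/2 = 12 chords.
Total: 40 + 48 + 12 = 100.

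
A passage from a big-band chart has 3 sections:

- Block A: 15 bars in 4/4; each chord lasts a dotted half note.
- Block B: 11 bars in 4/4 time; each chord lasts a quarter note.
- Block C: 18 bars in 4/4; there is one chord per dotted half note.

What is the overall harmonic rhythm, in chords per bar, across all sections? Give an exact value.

2 chords per bar

A: 15 bars of 4 beats is 60 beats; at 3 beats each that's 20 chords.
B: 11 bars of 4 beats is 44 beats; at 1 beat each that's 44 chords.
C: 18 bars of 4 beats is 72 beats; at 3 beats each that's 24 chords.
Overall: 88 chords over 44 bars → 88/44 = 2 chords per bar.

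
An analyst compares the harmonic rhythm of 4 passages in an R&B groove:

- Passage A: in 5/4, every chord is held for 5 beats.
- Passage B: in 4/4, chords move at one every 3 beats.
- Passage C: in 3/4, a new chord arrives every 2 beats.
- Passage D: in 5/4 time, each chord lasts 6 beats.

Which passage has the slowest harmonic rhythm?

Passage D

A: each chord is 5 beats in 5/4, so 1 per bar.
B: each chord is 3 beats in 4/4, so 4/3 per bar.
C: each chord is 2 beats in 3/4, so 1.5 per bar.
D: each chord is 6 beats in 5/4, so 5/6 per bar.
Slowest is D at 5/6 chords/bar.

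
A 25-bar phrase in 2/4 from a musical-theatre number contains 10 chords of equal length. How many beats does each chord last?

5 beats

25 bars × 2 beats/bar = 50 beats total.
50 beats ÷ 10 chords = 5 beats per chord.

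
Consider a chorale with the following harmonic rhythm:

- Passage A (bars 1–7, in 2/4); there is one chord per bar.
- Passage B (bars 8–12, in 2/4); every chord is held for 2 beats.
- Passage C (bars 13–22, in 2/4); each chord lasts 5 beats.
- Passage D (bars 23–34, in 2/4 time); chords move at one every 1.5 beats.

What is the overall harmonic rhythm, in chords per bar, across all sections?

A: 7 × 2 = 14 beats ÷ 2 = 7 chords.
B: 5 × 2 = 10 beats ÷ 2 = 5 chords.
C: 10 × 2 = 20 beats ÷ 5 = 4 chords.
D: 12 × 2 = 24 beats ÷ 1.5 = 16 chords.
Overall: 32 chords over 34 bars → 32/34 = 16/17 chords per bar.

16/17 chords per bar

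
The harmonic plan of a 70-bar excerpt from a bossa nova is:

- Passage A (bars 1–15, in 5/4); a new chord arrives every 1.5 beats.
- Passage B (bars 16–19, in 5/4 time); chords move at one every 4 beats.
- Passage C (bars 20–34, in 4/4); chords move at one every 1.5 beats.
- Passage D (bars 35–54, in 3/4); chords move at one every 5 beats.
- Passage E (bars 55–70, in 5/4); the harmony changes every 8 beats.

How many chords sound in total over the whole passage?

117 chords

A: 15 bars × 5 beats = 75 beats; 1.5 beats/chord → 50 chords.
B: 4 bars × 5 beats = 20 beats; 4 beats/chord → 5 chords.
C: 15 bars × 4 beats = 60 beats; 1.5 beats/chord → 40 chords.
D: 20 bars × 3 beats = 60 beats; 5 beats/chord → 12 chords.
E: 16 bars × 5 beats = 80 beats; 8 beats/chord → 10 chords.
Total: 50 + 5 + 40 + 12 + 10 = 117.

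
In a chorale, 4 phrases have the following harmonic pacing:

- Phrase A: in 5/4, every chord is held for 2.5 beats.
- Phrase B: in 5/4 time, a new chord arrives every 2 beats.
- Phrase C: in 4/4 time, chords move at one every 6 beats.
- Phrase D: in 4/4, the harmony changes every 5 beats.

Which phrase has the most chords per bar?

Phrase B

A: 5/2.5 = 2 chords/bar.
B: 5/2 = 2.5 chords/bar.
C: 4/6 = 2/3 chords/bar.
D: 4/5 = 0.8 chords/bar.
Fastest is B at 2.5 chords/bar.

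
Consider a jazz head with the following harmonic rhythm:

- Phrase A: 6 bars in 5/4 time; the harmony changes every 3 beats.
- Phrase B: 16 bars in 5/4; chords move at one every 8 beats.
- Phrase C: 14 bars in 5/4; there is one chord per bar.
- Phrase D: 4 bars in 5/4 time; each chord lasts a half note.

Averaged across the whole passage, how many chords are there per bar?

1.1 chords per bar

A: 6 bars of 5 beats is 30 beats; at 3 beats each that's 10 chords.
B: 16 bars of 5 beats is 80 beats; at 8 beats each that's 10 chords.
C: 14 bars of 5 beats is 70 beats; at 5 beats each that's 14 chords.
D: 4 bars of 5 beats is 20 beats; at 2 beats each that's 10 chords.
Overall: 44 chords over 40 bars → 44/40 = 1.1 chords per bar.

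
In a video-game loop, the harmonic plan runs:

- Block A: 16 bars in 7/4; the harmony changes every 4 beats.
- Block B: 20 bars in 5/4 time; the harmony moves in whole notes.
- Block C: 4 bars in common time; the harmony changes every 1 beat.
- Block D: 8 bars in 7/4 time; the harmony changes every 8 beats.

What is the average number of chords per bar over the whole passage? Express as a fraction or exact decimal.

A: 16 bars of 7 beats is 112 beats; at 4 beats each that's 28 chords.
B: 20 bars of 5 beats is 100 beats; at 4 beats each that's 25 chords.
C: 4 bars of 4 beats is 16 beats; at 1 beat each that's 16 chords.
D: 8 bars of 7 beats is 56 beats; at 8 beats each that's 7 chords.
Overall: 76 chords over 48 bars → 76/48 = 19/12 chords per bar.

19/12 chords per bar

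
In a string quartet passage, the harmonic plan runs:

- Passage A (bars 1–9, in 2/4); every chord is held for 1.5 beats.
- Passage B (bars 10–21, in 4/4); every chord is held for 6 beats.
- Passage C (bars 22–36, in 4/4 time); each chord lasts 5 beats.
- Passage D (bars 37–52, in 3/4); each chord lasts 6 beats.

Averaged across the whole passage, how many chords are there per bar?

10/13 chords per bar

A: 9 bars of 2 beats is 18 beats; at 1.5 beats each that's 12 chords.
B: 12 bars of 4 beats is 48 beats; at 6 beats each that's 8 chords.
C: 15 bars of 4 beats is 60 beats; at 5 beats each that's 12 chords.
D: 16 bars of 3 beats is 48 beats; at 6 beats each that's 8 chords.
Overall: 40 chords over 52 bars → 40/52 = 10/13 chords per bar.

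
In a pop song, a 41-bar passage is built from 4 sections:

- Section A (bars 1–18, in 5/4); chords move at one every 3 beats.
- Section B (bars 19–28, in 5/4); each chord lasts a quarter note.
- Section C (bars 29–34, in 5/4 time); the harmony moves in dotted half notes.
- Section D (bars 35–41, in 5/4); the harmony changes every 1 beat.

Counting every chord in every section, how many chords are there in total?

125 chords

A has 90 beats and chords last 3 each, so 30 chords.
B has 50 beats and chords last 1 each, so 50 chords.
C has 30 beats and chords last 3 each, so 10 chords.
D has 35 beats and chords last 1 each, so 35 chords.
Total: 30 + 50 + 10 + 35 = 125.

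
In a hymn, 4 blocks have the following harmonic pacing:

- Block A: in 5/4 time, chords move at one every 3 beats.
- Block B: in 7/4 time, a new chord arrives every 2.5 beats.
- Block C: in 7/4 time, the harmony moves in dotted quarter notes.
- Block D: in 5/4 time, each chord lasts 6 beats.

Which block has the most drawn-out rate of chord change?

Block D

A: 5/3 = 5/3 chords/bar.
B: 7/2.5 = 2.8 chords/bar.
C: 7/1.5 = 14/3 chords/bar.
D: 5/6 = 5/6 chords/bar.
Slowest is D at 5/6 chords/bar.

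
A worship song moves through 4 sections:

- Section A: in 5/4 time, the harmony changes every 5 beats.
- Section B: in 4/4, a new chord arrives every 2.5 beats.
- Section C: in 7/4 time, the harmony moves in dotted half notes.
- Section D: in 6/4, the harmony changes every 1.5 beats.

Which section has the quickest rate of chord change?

Section D

A: 5 beats/bar ÷ 5 beats/chord = 1 chord/bar.
B: 4 beats/bar ÷ 2.5 beats/chord = 1.6 chords/bar.
C: 7 beats/bar ÷ 3 beats/chord = 7/3 chords/bar.
D: 6 beats/bar ÷ 1.5 beats/chord = 4 chords/bar.
Fastest is D at 4 chords/bar.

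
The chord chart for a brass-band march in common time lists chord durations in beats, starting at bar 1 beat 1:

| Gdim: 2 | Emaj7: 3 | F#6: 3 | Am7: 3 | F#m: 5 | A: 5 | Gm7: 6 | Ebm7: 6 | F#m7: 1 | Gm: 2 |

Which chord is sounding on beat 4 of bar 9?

Beat 4 of bar 9 is beat (9−1)×4 + 4 = 36 overall.
Running totals: Gdim ends at 2, Emaj7 ends at 5, F#6 ends at 8, Am7 ends at 11, F#m ends at 16, A ends at 21, Gm7 ends at 27, Ebm7 ends at 33, F#m7 ends at 34, Gm ends at 36.
Beat 36 falls within Gm.

Gm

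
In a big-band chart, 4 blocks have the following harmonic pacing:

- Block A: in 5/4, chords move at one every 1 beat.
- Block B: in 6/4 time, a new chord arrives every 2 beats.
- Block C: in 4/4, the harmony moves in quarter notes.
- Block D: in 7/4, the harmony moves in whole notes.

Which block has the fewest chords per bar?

Block D

A: 5/1 = 5 chords/bar.
B: 6/2 = 3 chords/bar.
C: 4/1 = 4 chords/bar.
D: 7/4 = 1.75 chords/bar.
Slowest is D at 1.75 chords/bar.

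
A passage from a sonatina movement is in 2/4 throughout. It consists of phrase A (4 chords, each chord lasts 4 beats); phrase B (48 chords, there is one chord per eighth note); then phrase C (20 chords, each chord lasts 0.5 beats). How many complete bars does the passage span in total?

25 bars

A: 4 × 4 = 16 beats = 8 bars.
B: 48 × 0.5 = 24 beats = 12 bars.
C: 20 × 0.5 = 10 beats = 5 bars.
Total: 8 + 12 + 5 = 25 bars.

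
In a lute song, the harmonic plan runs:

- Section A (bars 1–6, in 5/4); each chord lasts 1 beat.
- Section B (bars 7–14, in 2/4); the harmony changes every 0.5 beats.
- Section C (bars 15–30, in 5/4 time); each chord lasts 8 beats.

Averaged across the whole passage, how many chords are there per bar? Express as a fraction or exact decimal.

2.4 chords per bar

A: 6 bars of 5 beats is 30 beats; at 1 beat each that's 30 chords.
B: 8 bars of 2 beats is 16 beats; at 0.5 beats each that's 32 chords.
C: 16 bars of 5 beats is 80 beats; at 8 beats each that's 10 chords.
Overall: 72 chords over 30 bars → 72/30 = 2.4 chords per bar.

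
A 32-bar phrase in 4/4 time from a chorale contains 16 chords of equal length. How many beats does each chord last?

8 beats

32 bars × 4 beats/bar = 128 beats total.
128 beats ÷ 16 chords = 8 beats per chord.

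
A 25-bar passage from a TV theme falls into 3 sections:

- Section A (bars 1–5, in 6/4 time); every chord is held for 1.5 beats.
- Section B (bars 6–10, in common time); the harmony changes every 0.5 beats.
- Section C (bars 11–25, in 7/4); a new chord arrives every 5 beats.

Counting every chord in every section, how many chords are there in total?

81 chords

A: 5 bars × 6 beats = 30 beats; 1.5 beats/chord → 20 chords.
B: 5 bars × 4 beats = 20 beats; 0.5 beats/chord → 40 chords.
C: 15 bars × 7 beats = 105 beats; 5 beats/chord → 21 chords.
Total: 20 + 40 + 21 = 81.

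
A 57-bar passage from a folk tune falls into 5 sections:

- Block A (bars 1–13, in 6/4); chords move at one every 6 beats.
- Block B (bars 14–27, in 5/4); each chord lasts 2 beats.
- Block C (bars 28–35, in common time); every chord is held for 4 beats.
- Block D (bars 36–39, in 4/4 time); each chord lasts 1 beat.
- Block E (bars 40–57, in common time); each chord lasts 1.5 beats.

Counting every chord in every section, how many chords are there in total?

A: 13·6 = 78 beats, 78/6 = 13 chords.
B: 14·5 = 70 beats, 70/2 = 35 chords.
C: 8·4 = 32 beats, 32/4 = 8 chords.
D: 4·4 = 16 beats, 16/1 = 16 chords.
E: 18·4 = 72 beats, 72/1.5 = 48 chords.
Total: 13 + 35 + 8 + 16 + 48 = 120.

120 chords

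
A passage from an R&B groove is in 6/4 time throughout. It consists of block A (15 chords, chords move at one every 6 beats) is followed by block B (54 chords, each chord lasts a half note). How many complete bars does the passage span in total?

33 bars

A: 15 × 6 = 90 beats = 15 bars.
B: 54 × 2 = 108 beats = 18 bars.
Total: 15 + 18 = 33 bars.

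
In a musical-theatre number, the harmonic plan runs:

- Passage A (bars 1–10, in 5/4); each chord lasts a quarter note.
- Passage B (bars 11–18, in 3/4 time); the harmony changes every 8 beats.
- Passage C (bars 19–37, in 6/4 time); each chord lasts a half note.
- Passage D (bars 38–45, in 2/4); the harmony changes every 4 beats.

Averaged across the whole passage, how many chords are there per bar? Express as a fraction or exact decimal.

38/15 chords per bar

A: 10 bars of 5 beats is 50 beats; at 1 beat each that's 50 chords.
B: 8 bars of 3 beats is 24 beats; at 8 beats each that's 3 chords.
C: 19 bars of 6 beats is 114 beats; at 2 beats each that's 57 chords.
D: 8 bars of 2 beats is 16 beats; at 4 beats each that's 4 chords.
Overall: 114 chords over 45 bars → 114/45 = 38/15 chords per bar.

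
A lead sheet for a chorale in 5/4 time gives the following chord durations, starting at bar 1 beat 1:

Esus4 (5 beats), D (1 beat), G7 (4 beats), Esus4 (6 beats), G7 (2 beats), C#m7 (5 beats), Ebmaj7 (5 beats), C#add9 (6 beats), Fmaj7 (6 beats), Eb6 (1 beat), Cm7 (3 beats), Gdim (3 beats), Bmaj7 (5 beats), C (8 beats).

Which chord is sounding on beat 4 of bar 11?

C

Beat 4 of bar 11 is beat (11−1)×5 + 4 = 54 overall.
Running totals: Esus4 ends at 5, D ends at 6, G7 ends at 10, Esus4 ends at 16, G7 ends at 18, C#m7 ends at 23, Ebmaj7 ends at 28, C#add9 ends at 34, Fmaj7 ends at 40, Eb6 ends at 41, Cm7 ends at 44, Gdim ends at 47, Bmaj7 ends at 52, C ends at 60.
Beat 54 falls within C.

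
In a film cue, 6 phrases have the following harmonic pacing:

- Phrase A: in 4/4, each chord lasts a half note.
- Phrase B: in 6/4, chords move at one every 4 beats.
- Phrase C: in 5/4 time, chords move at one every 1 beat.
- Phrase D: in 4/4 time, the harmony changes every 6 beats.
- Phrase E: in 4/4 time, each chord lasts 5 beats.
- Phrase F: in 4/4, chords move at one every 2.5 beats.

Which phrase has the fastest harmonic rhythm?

A: 4 beats/bar ÷ 2 beats/chord = 2 chords/bar.
B: 6 beats/bar ÷ 4 beats/chord = 1.5 chords/bar.
C: 5 beats/bar ÷ 1 beat/chord = 5 chords/bar.
D: 4 beats/bar ÷ 6 beats/chord = 2/3 chords/bar.
E: 4 beats/bar ÷ 5 beats/chord = 0.8 chords/bar.
F: 4 beats/bar ÷ 2.5 beats/chord = 1.6 chords/bar.
Fastest is C at 5 chords/bar.

Phrase C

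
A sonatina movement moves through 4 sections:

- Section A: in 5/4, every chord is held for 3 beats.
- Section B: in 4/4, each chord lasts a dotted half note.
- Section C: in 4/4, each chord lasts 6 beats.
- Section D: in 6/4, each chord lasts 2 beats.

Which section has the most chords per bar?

A: 5/3 = 5/3 chords/bar.
B: 4/3 = 4/3 chords/bar.
C: 4/6 = 2/3 chords/bar.
D: 6/2 = 3 chords/bar.
Fastest is D at 3 chords/bar.

Section D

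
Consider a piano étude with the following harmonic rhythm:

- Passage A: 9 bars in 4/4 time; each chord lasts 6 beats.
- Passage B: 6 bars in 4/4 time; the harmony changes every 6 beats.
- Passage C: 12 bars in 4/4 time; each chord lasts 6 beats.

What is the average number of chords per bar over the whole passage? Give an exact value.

A: 9 × 4 = 36 beats ÷ 6 = 6 chords.
B: 6 × 4 = 24 beats ÷ 6 = 4 chords.
C: 12 × 4 = 48 beats ÷ 6 = 8 chords.
Overall: 18 chords over 27 bars → 18/27 = 2/3 chords per bar.

2/3 chords per bar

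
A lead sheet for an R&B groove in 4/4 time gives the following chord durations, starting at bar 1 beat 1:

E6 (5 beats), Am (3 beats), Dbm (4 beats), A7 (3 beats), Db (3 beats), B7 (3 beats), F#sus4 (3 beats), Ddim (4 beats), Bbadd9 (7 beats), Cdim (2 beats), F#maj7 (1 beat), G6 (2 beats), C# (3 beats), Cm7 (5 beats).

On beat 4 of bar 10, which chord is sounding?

Beat 4 of bar 10 is beat (10−1)×4 + 4 = 40 overall.
Running totals: E6 ends at 5, Am ends at 8, Dbm ends at 12, A7 ends at 15, Db ends at 18, B7 ends at 21, F#sus4 ends at 24, Ddim ends at 28, Bbadd9 ends at 35, Cdim ends at 37, F#maj7 ends at 38, G6 ends at 40.
Beat 40 falls within G6.

G6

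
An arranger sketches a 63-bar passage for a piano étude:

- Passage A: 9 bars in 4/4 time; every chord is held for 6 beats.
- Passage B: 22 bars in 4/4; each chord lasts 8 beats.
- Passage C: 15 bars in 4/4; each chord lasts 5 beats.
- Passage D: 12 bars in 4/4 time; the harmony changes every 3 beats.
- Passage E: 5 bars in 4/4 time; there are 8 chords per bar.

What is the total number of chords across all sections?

85 chords

A has 36 beats and chords last 6 each, so 6 chords.
B has 88 beats and chords last 8 each, so 11 chords.
C has 60 beats and chords last 5 each, so 12 chords.
D has 48 beats and chords last 3 each, so 16 chords.
E has 20 beats and chords last 0.5 each, so 40 chords.
Total: 6 + 11 + 12 + 16 + 40 = 85.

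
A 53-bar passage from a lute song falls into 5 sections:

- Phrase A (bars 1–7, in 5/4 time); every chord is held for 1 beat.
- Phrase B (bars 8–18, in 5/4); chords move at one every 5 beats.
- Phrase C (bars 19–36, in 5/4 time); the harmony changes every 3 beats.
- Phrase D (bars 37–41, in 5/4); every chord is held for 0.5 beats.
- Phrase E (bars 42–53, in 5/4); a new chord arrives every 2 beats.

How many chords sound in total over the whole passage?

156 chords

A: 7 bars × 5 beats = 35 beats; 1 beat/chord → 35 chords.
B: 11 bars × 5 beats = 55 beats; 5 beats/chord → 11 chords.
C: 18 bars × 5 beats = 90 beats; 3 beats/chord → 30 chords.
D: 5 bars × 5 beats = 25 beats; 0.5 beats/chord → 50 chords.
E: 12 bars × 5 beats = 60 beats; 2 beats/chord → 30 chords.
Total: 35 + 11 + 30 + 50 + 30 = 156.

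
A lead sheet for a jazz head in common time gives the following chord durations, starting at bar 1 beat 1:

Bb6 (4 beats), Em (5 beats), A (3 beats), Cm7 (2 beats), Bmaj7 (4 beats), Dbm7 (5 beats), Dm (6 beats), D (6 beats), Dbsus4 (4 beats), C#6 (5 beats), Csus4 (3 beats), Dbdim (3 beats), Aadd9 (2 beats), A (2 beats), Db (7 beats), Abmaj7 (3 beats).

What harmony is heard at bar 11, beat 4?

Beat 4 of bar 11 is beat (11−1)×4 + 4 = 44 overall.
Running totals: Bb6 ends at 4, Em ends at 9, A ends at 12, Cm7 ends at 14, Bmaj7 ends at 18, Dbm7 ends at 23, Dm ends at 29, D ends at 35, Dbsus4 ends at 39, C#6 ends at 44.
Beat 44 falls within C#6.

C#6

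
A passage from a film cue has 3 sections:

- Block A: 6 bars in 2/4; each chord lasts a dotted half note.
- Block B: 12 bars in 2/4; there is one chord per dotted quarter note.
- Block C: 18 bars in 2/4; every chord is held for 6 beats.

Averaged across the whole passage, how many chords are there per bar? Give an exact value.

A: 6 bars of 2 beats is 12 beats; at 3 beats each that's 4 chords.
B: 12 bars of 2 beats is 24 beats; at 1.5 beats each that's 16 chords.
C: 18 bars of 2 beats is 36 beats; at 6 beats each that's 6 chords.
Overall: 26 chords over 36 bars → 26/36 = 13/18 chords per bar.

13/18 chords per bar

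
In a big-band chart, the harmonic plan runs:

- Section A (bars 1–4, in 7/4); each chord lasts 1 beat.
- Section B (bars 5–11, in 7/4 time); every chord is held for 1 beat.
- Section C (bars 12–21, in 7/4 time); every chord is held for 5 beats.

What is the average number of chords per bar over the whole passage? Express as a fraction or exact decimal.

13/3 chords per bar

A: 4 × 7 = 28 beats ÷ 1 = 28 chords.
B: 7 × 7 = 49 beats ÷ 1 = 49 chords.
C: 10 × 7 = 70 beats ÷ 5 = 14 chords.
Overall: 91 chords over 21 bars → 91/21 = 13/3 chords per bar.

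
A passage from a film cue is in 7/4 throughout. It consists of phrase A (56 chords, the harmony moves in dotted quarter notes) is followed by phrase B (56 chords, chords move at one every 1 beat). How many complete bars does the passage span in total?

A: 56 × 1.5 = 84 beats = 12 bars.
B: 56 × 1 = 56 beats = 8 bars.
Total: 12 + 8 = 20 bars.

20 bars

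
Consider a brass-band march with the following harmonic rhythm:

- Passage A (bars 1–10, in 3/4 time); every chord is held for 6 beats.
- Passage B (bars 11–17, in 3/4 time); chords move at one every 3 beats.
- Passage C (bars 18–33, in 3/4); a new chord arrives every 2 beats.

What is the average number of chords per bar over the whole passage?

12/11 chords per bar

A: 10 × 3 = 30 beats ÷ 6 = 5 chords.
B: 7 × 3 = 21 beats ÷ 3 = 7 chords.
C: 16 × 3 = 48 beats ÷ 2 = 24 chords.
Overall: 36 chords over 33 bars → 36/33 = 12/11 chords per bar.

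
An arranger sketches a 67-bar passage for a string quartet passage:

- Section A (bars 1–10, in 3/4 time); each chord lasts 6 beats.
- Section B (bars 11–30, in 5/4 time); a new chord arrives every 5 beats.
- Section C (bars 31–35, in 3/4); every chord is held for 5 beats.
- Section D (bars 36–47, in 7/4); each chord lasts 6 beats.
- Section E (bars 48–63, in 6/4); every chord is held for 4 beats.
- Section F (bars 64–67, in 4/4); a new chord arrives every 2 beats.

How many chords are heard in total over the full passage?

74 chords

A: 10·3 = 30 beats, 30/6 = 5 chords.
B: 20·5 = 100 beats, 100/5 = 20 chords.
C: 5·3 = 15 beats, 15/5 = 3 chords.
D: 12·7 = 84 beats, 84/6 = 14 chords.
E: 16·6 = 96 beats, 96/4 = 24 chords.
F: 4·4 = 16 beats, 16/2 = 8 chords.
Total: 5 + 20 + 3 + 14 + 24 + 8 = 74.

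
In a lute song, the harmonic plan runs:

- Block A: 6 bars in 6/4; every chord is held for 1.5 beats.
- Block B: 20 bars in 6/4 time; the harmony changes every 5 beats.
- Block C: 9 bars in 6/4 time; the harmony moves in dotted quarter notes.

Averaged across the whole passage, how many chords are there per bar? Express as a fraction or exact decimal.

2.4 chords per bar

A: 6 bars of 6 beats is 36 beats; at 1.5 beats each that's 24 chords.
B: 20 bars of 6 beats is 120 beats; at 5 beats each that's 24 chords.
C: 9 bars of 6 beats is 54 beats; at 1.5 beats each that's 36 chords.
Overall: 84 chords over 35 bars → 84/35 = 2.4 chords per bar.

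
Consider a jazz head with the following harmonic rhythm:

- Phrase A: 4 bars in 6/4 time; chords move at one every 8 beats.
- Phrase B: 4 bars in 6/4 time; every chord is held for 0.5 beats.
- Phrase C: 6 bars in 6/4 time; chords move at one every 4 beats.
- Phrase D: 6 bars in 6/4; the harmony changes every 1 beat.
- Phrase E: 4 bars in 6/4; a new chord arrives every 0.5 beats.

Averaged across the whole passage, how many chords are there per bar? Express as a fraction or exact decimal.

6 chords per bar

A: 4 × 6 = 24 beats ÷ 8 = 3 chords.
B: 4 × 6 = 24 beats ÷ 0.5 = 48 chords.
C: 6 × 6 = 36 beats ÷ 4 = 9 chords.
D: 6 × 6 = 36 beats ÷ 1 = 36 chords.
E: 4 × 6 = 24 beats ÷ 0.5 = 48 chords.
Overall: 144 chords over 24 bars → 144/24 = 6 chords per bar.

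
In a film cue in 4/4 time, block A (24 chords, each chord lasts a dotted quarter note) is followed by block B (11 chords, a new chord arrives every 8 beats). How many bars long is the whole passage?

A: 24 × 1.5 = 36 beats = 9 bars.
B: 11 × 8 = 88 beats = 22 bars.
Total: 9 + 22 = 31 bars.

31 bars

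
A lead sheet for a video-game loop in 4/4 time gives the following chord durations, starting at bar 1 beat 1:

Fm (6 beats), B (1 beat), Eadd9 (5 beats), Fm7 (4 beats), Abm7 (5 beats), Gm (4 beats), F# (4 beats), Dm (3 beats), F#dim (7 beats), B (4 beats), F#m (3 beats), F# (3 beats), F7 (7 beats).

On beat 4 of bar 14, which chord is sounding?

F7

Beat 4 of bar 14 is beat (14−1)×4 + 4 = 56 overall.
Running totals: Fm ends at 6, B ends at 7, Eadd9 ends at 12, Fm7 ends at 16, Abm7 ends at 21, Gm ends at 25, F# ends at 29, Dm ends at 32, F#dim ends at 39, B ends at 43, F#m ends at 46, F# ends at 49, F7 ends at 56.
Beat 56 falls within F7.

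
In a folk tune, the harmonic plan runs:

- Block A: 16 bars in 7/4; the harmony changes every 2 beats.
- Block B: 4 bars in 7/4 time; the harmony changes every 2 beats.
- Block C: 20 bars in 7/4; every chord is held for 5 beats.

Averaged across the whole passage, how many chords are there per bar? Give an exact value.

A: 16 × 7 = 112 beats ÷ 2 = 56 chords.
B: 4 × 7 = 28 beats ÷ 2 = 14 chords.
C: 20 × 7 = 140 beats ÷ 5 = 28 chords.
Overall: 98 chords over 40 bars → 98/40 = 2.45 chords per bar.

2.45 chords per bar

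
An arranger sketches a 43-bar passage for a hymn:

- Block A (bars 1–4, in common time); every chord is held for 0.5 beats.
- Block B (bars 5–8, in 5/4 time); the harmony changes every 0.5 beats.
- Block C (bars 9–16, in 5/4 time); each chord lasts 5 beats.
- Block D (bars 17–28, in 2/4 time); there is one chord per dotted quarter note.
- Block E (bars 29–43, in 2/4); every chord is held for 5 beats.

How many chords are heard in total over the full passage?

102 chords

A: 4·4 = 16 beats, 16/0.5 = 32 chords.
B: 4·5 = 20 beats, 20/0.5 = 40 chords.
C: 8·5 = 40 beats, 40/5 = 8 chords.
D: 12·2 = 24 beats, 24/1.5 = 16 chords.
E: 15·2 = 30 beats, 30/5 = 6 chords.
Total: 32 + 40 + 8 + 16 + 6 = 102.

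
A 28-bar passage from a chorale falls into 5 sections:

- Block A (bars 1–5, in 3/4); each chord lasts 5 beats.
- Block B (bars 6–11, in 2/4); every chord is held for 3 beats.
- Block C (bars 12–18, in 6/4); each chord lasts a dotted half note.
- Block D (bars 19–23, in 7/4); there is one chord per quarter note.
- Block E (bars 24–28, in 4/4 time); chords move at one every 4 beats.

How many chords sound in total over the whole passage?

A: 5 bars × 3 beats = 15 beats; 5 beats/chord → 3 chords.
B: 6 bars × 2 beats = 12 beats; 3 beats/chord → 4 chords.
C: 7 bars × 6 beats = 42 beats; 3 beats/chord → 14 chords.
D: 5 bars × 7 beats = 35 beats; 1 beat/chord → 35 chords.
E: 5 bars × 4 beats = 20 beats; 4 beats/chord → 5 chords.
Total: 3 + 4 + 14 + 35 + 5 = 61.

61 chords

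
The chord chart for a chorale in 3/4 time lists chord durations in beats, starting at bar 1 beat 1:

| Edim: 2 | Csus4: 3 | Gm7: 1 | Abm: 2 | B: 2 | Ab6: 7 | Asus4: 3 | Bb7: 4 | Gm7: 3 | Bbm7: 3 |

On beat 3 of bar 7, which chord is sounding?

Bb7

Beat 3 of bar 7 is beat (7−1)×3 + 3 = 21 overall.
Running totals: Edim ends at 2, Csus4 ends at 5, Gm7 ends at 6, Abm ends at 8, B ends at 10, Ab6 ends at 17, Asus4 ends at 20, Bb7 ends at 24.
Beat 21 falls within Bb7.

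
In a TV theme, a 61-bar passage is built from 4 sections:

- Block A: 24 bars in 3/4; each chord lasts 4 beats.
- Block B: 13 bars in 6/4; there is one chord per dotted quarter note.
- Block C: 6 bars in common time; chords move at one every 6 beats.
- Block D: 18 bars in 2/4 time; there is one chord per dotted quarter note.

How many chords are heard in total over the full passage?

98 chords

A: 24·3 = 72 beats, 72/4 = 18 chords.
B: 13·6 = 78 beats, 78/1.5 = 52 chords.
C: 6·4 = 24 beats, 24/6 = 4 chords.
D: 18·2 = 36 beats, 36/1.5 = 24 chords.
Total: 18 + 52 + 4 + 24 = 98.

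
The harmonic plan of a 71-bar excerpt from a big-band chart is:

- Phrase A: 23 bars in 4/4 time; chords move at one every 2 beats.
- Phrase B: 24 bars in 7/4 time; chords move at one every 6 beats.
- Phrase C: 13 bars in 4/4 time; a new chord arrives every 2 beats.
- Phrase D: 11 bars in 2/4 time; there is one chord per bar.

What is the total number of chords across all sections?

111 chords

A: 23·4 = 92 beats, 92/2 = 46 chords.
B: 24·7 = 168 beats, 168/6 = 28 chords.
C: 13·4 = 52 beats, 52/2 = 26 chords.
D: 11·2 = 22 beats, 22/2 = 11 chords.
Total: 46 + 28 + 26 + 11 = 111.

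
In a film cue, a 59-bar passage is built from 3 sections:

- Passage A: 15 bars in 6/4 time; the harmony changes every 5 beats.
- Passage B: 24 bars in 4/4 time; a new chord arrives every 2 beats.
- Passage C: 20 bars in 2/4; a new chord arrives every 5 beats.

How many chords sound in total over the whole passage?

A has 90 beats and chords last 5 each, so 18 chords.
B has 96 beats and chords last 2 each, so 48 chords.
C has 40 beats and chords last 5 each, so 8 chords.
Total: 18 + 48 + 8 = 74.

74 chords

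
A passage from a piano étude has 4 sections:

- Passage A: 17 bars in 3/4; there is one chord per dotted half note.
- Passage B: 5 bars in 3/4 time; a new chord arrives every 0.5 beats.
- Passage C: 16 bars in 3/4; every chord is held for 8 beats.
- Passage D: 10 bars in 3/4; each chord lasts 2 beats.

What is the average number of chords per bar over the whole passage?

17/12 chords per bar

A: 17 bars of 3 beats is 51 beats; at 3 beats each that's 17 chords.
B: 5 bars of 3 beats is 15 beats; at 0.5 beats each that's 30 chords.
C: 16 bars of 3 beats is 48 beats; at 8 beats each that's 6 chords.
D: 10 bars of 3 beats is 30 beats; at 2 beats each that's 15 chords.
Overall: 68 chords over 48 bars → 68/48 = 17/12 chords per bar.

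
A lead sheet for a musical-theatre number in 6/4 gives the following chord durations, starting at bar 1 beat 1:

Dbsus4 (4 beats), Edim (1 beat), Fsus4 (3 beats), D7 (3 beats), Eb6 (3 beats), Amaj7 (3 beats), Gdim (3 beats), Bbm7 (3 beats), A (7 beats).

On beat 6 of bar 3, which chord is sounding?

Gdim

Beat 6 of bar 3 is beat (3−1)×6 + 6 = 18 overall.
Running totals: Dbsus4 ends at 4, Edim ends at 5, Fsus4 ends at 8, D7 ends at 11, Eb6 ends at 14, Amaj7 ends at 17, Gdim ends at 20.
Beat 18 falls within Gdim.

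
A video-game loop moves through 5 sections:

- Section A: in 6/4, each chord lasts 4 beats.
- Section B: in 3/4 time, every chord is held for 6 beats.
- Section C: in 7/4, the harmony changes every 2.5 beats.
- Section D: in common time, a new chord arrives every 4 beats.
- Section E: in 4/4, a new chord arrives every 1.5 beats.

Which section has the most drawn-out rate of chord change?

A: 6 beats/bar ÷ 4 beats/chord = 1.5 chords/bar.
B: 3 beats/bar ÷ 6 beats/chord = 0.5 chords/bar.
C: 7 beats/bar ÷ 2.5 beats/chord = 2.8 chords/bar.
D: 4 beats/bar ÷ 4 beats/chord = 1 chord/bar.
E: 4 beats/bar ÷ 1.5 beats/chord = 8/3 chords/bar.
Slowest is B at 0.5 chords/bar.

Section B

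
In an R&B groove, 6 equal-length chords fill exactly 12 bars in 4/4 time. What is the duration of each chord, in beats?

12 bars × 4 beats/bar = 48 beats total.
48 beats ÷ 6 chords = 8 beats per chord.

8 beats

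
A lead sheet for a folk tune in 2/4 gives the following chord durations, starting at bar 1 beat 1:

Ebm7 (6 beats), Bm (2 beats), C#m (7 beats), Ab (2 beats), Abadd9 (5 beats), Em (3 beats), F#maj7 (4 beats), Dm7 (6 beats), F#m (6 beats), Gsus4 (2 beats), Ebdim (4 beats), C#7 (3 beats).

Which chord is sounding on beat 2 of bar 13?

Beat 2 of bar 13 is beat (13−1)×2 + 2 = 26 overall.
Running totals: Ebm7 ends at 6, Bm ends at 8, C#m ends at 15, Ab ends at 17, Abadd9 ends at 22, Em ends at 25, F#maj7 ends at 29.
Beat 26 falls within F#maj7.

F#maj7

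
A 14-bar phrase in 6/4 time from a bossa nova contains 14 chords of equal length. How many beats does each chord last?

6 beats

14 bars × 6 beats/bar = 84 beats total.
84 beats ÷ 14 chords = 6 beats per chord.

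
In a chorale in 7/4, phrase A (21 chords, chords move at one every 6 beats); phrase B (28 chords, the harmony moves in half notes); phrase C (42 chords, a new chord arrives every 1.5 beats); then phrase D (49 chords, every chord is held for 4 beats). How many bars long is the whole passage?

63 bars

A: 21 × 6 = 126 beats = 18 bars.
B: 28 × 2 = 56 beats = 8 bars.
C: 42 × 1.5 = 63 beats = 9 bars.
D: 49 × 4 = 196 beats = 28 bars.
Total: 18 + 8 + 9 + 28 = 63 bars.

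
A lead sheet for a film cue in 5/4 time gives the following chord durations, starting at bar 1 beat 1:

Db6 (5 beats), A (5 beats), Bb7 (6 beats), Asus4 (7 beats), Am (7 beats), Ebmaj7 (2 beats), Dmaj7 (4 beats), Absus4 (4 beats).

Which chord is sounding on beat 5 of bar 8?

Absus4

Beat 5 of bar 8 is beat (8−1)×5 + 5 = 40 overall.
Running totals: Db6 ends at 5, A ends at 10, Bb7 ends at 16, Asus4 ends at 23, Am ends at 30, Ebmaj7 ends at 32, Dmaj7 ends at 36, Absus4 ends at 40.
Beat 40 falls within Absus4.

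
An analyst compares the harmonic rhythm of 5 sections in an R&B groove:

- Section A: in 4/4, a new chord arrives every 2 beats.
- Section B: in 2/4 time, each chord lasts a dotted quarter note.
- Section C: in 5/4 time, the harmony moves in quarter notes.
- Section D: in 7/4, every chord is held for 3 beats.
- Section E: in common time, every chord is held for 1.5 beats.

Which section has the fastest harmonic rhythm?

A: 4/2 = 2 chords/bar.
B: 2/1.5 = 4/3 chords/bar.
C: 5/1 = 5 chords/bar.
D: 7/3 = 7/3 chords/bar.
E: 4/1.5 = 8/3 chords/bar.
Fastest is C at 5 chords/bar.

Section C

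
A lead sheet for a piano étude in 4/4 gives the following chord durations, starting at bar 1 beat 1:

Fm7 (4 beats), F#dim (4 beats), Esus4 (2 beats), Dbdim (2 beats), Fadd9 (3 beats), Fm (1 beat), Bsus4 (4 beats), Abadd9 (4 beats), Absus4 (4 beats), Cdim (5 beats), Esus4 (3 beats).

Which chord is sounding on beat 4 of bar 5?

Beat 4 of bar 5 is beat (5−1)×4 + 4 = 20 overall.
Running totals: Fm7 ends at 4, F#dim ends at 8, Esus4 ends at 10, Dbdim ends at 12, Fadd9 ends at 15, Fm ends at 16, Bsus4 ends at 20.
Beat 20 falls within Bsus4.

Bsus4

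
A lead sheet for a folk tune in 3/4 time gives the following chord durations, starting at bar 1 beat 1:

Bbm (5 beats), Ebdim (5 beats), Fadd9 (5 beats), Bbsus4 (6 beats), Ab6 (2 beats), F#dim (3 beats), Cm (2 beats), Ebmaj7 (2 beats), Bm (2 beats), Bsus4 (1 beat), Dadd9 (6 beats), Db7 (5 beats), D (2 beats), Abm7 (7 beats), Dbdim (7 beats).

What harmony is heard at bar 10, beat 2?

Beat 2 of bar 10 is beat (10−1)×3 + 2 = 29 overall.
Running totals: Bbm ends at 5, Ebdim ends at 10, Fadd9 ends at 15, Bbsus4 ends at 21, Ab6 ends at 23, F#dim ends at 26, Cm ends at 28, Ebmaj7 ends at 30.
Beat 29 falls within Ebmaj7.

Ebmaj7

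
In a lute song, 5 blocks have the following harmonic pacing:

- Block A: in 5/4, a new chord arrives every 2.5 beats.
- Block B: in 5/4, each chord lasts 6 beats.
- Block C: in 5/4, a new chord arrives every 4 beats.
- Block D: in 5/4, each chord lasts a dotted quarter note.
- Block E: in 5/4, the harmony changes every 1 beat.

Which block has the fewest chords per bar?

A: 5 beats/bar ÷ 2.5 beats/chord = 2 chords/bar.
B: 5 beats/bar ÷ 6 beats/chord = 5/6 chords/bar.
C: 5 beats/bar ÷ 4 beats/chord = 1.25 chords/bar.
D: 5 beats/bar ÷ 1.5 beats/chord = 10/3 chords/bar.
E: 5 beats/bar ÷ 1 beat/chord = 5 chords/bar.
Slowest is B at 5/6 chords/bar.

Block B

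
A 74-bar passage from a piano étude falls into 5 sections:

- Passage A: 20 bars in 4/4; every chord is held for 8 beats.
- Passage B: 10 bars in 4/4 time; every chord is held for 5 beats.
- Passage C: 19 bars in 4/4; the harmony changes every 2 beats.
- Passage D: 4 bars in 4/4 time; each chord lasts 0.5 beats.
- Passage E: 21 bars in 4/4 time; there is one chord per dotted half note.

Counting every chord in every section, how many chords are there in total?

116 chords

A has 80 beats and chords last 8 each, so 10 chords.
B has 40 beats and chords last 5 each, so 8 chords.
C has 76 beats and chords last 2 each, so 38 chords.
D has 16 beats and chords last 0.5 each, so 32 chords.
E has 84 beats and chords last 3 each, so 28 chords.
Total: 10 + 8 + 38 + 32 + 28 = 116.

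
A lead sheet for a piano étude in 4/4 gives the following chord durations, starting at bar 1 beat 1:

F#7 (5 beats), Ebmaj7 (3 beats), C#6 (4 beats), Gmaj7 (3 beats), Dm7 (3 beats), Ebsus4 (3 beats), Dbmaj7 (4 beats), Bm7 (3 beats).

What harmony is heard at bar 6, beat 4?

Dbmaj7

Beat 4 of bar 6 is beat (6−1)×4 + 4 = 24 overall.
Running totals: F#7 ends at 5, Ebmaj7 ends at 8, C#6 ends at 12, Gmaj7 ends at 15, Dm7 ends at 18, Ebsus4 ends at 21, Dbmaj7 ends at 25.
Beat 24 falls within Dbmaj7.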